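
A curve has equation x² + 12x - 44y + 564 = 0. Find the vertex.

(-6, 12)

Only x is squared. Complete the square in x: (x + 6)² = 44(y - 12).
Vertex (-6, 12); 4p = 44 so p = 11. Opens up.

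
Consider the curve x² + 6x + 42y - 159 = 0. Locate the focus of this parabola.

(-3, -13/2)

Only x is squared. Complete the square in x: (x + 3)² = -42(y - 4).
Vertex (-3, 4); 4p = -42 so p = -21/2. Opens down.
Focus is p units from the vertex along the axis: (h, k + p).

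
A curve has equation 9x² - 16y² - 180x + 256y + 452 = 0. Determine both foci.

Collect terms: 9(x² - 20x) -16(y² - 16y) = -452
Complete the square: 9(x - 10)² -16(y - 8)² = -452 + 900 - 1024 = -576
Divide through by -576 to get (y - 8)²/36 - (x - 10)²/64 = 1.
Hyperbola, center (10, 8), transverse axis vertical; a² = 36, b² = 64.
c² = a² + b² = 36 + 64 = 100, so c = 10.
Foci lie on the vertical axis through the center: (h, k ± c).

(10, -2) and (10, 18)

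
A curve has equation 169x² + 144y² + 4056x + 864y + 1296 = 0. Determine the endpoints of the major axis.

(-12, -16) and (-12, 10)

Collect terms: 169(x² + 24x) + 144(y² + 6y) = -1296
Complete the square in x and y: 169(x + 12)² + 144(y + 3)² = -1296 + 24336 + 1296 = 24336
Divide through by 24336 to get (x + 12)²/144 + (y + 3)²/169 = 1.
Ellipse, center (-12, -3), major axis vertical; a² = 169, b² = 144.
a = 13. Vertices at (h, k ± a).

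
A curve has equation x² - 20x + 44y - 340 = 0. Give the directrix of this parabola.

y = 21

Only x is squared. Complete the square in x: (x - 10)² = -44(y - 10).
Vertex (10, 10); 4p = -44 so p = -11. Opens down.
Directrix is the horizontal line y = k − p = 10 − (-11) = 21.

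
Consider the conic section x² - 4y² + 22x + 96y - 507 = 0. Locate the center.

Collect terms: (x² + 22x) -4(y² - 24y) = 507
Completing the square gives (x + 11)² -4(y - 12)² = 507 + 121 - 576 = 52.
Divide through by 52 to get (x + 11)²/52 - (y - 12)²/13 = 1.
Hyperbola with center (-11, 12).

(-11, 12)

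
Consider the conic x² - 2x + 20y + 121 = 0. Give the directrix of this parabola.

y = -1

Only x is squared. Complete the square in x: (x - 1)² = -20(y + 6).
Vertex (1, -6); 4p = -20 so p = -5. Opens down.
Directrix is the horizontal line y = k − p = -6 − (-5) = -1.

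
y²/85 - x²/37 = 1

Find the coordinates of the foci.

Center (0, 0). The positive term is the y-term, so the transverse axis is vertical; a² = 85, b² = 37.
c² = a² + b² = 85 + 37 = 122, so c = √122.
Foci lie on the vertical axis through the center: (h, k ± c).

(0, 0 - √122) and (0, 0 + √122)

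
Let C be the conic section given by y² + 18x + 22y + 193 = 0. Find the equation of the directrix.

x = 1/2

Only y is squared. Complete the square in y: (y + 11)² = -18(x + 4).
Vertex (-4, -11); 4p = -18 so p = -9/2. Opens left.
Directrix is the vertical line x = h − p = -4 − (-9/2) = 1/2.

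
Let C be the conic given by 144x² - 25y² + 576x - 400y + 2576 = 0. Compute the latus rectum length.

25/6

Group the x- and y-terms: 144(x² + 4x) -25(y² + 16y) = -2576
Complete the square in x and y: 144(x + 2)² -25(y + 8)² = -2576 + 576 - 1600 = -3600
Divide through by -3600 to get (y + 8)²/144 - (x + 2)²/25 = 1.
Hyperbola, center (-2, -8), transverse axis vertical; a² = 144, b² = 25.
Latus rectum length = 2b²/a = 2·25/12 = 25/6.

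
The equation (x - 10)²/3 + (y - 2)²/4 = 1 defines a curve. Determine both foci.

Center (10, 2). The larger denominator 4 sits under the y-term, so the major axis is vertical; a² = 4, b² = 3.
c² = a² - b² = 4 - 3 = 1, so c = 1.
Foci lie on the vertical axis through the center: (h, k ± c).

(10, 1) and (10, 3)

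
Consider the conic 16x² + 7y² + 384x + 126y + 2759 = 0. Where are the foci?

Collect terms: 16(x² + 24x) + 7(y² + 18y) = -2759
Completing the square gives 16(x + 12)² + 7(y + 9)² = -2759 + 2304 + 567 = 112.
Dividing both sides by 112: (x + 12)²/7 + (y + 9)²/16 = 1
Ellipse, center (-12, -9), major axis vertical; a² = 16, b² = 7.
c² = a² - b² = 16 - 7 = 9, so c = 3.
Foci lie on the vertical axis through the center: (h, k ± c).

(-12, -12) and (-12, -6)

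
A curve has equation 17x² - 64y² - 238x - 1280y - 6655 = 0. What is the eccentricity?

17(x² - 14x) -64(y² + 20y) = 6655
Complete the square in x and y: 17(x - 7)² -64(y + 10)² = 6655 + 833 - 6400 = 1088
Divide by 1088: (x - 7)²/64 - (y + 10)²/17 = 1
Hyperbola, center (7, -10), transverse axis horizontal; a² = 64, b² = 17.
c² = a² + b² = 81, so c = 9.
e = c/a = 9/8.

e = 9/8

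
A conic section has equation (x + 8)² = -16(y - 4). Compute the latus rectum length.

Vertex (-8, 4); 4p = -16 so p = -4. Opens down.
Latus rectum length = |4p| = 16.

16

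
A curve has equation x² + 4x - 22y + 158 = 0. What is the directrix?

y = 3/2

Only x is squared. Complete the square in x: (x + 2)² = 22(y - 7).
Vertex (-2, 7); 4p = 22 so p = 11/2. Opens up.
Directrix is the horizontal line y = k − p = 7 − (11/2) = 3/2.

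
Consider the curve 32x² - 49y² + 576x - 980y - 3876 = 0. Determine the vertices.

Group: 32(x² + 18x) -49(y² + 20y) = 3876
32(x + 9)² -49(y + 10)² = 3876 + 2592 - 4900 = 1568
Divide through by 1568 to get (x + 9)²/49 - (y + 10)²/32 = 1.
Hyperbola, center (-9, -10), transverse axis horizontal; a² = 49, b² = 32.
a = 7. Vertices at (h ± a, k).

(-16, -10) and (-2, -10)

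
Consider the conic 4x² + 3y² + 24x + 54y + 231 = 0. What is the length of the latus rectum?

Collect terms: 4(x² + 6x) + 3(y² + 18y) = -231
Completing the square gives 4(x + 3)² + 3(y + 9)² = -231 + 36 + 243 = 48.
Dividing both sides by 48: (x + 3)²/12 + (y + 9)²/16 = 1
Ellipse, center (-3, -9), major axis vertical; a² = 16, b² = 12.
Latus rectum length = 2b²/a = 2·12/4 = 6.

6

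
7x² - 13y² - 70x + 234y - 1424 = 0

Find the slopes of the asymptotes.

7(x² - 10x) -13(y² - 18y) = 1424
Complete the square: 7(x - 5)² -13(y - 9)² = 1424 + 175 - 1053 = 546
Divide through by 546 to get (x - 5)²/78 - (y - 9)²/42 = 1.
Hyperbola, center (5, 9), transverse axis horizontal; a² = 78, b² = 42.
For a horizontal hyperbola the asymptotes have slope ±b/a.
Here that is ±√42/√78 = ±√91/13.

√91/13 and -√91/13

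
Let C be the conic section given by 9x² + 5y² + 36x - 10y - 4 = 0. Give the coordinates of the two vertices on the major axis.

Rearranging, 9(x² + 4x) + 5(y² - 2y) = 4.
9(x + 2)² + 5(y - 1)² = 4 + 36 + 5 = 45
Divide through by 45 to get (x + 2)²/5 + (y - 1)²/9 = 1.
Ellipse, center (-2, 1), major axis vertical; a² = 9, b² = 5.
a = 3. Vertices at (h, k ± a).

(-2, -2) and (-2, 4)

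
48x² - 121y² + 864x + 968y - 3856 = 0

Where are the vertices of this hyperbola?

Collect terms: 48(x² + 18x) -121(y² - 8y) = 3856
Complete the square: 48(x + 9)² -121(y - 4)² = 3856 + 3888 - 1936 = 5808
Divide by 5808: (x + 9)²/121 - (y - 4)²/48 = 1
Hyperbola, center (-9, 4), transverse axis horizontal; a² = 121, b² = 48.
a = 11. Vertices at (h ± a, k).

(-20, 4) and (2, 4)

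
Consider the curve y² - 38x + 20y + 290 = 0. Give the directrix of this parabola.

x = -9/2

Only y is squared. Complete the square in y: (y + 10)² = 38(x - 5).
Vertex (5, -10); 4p = 38 so p = 19/2. Opens right.
Directrix is the vertical line x = h − p = 5 − (19/2) = -9/2.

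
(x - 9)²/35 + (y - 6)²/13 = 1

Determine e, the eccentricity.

e = √770/35

Center (9, 6). The larger denominator 35 sits under the x-term, so the major axis is horizontal; a² = 35, b² = 13.
c² = a² - b² = 22, so c = √22.
e = c/a = √22/√35 = √770/35.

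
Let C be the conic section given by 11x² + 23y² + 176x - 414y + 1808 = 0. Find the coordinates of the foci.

Rearranging, 11(x² + 16x) + 23(y² - 18y) = -1808.
Complete the square: 11(x + 8)² + 23(y - 9)² = -1808 + 704 + 1863 = 759
Divide by 759: (x + 8)²/69 + (y - 9)²/33 = 1
Ellipse, center (-8, 9), major axis horizontal; a² = 69, b² = 33.
c² = a² - b² = 69 - 33 = 36, so c = 6.
Foci lie on the horizontal axis through the center: (h ± c, k).

(-14, 9) and (-2, 9)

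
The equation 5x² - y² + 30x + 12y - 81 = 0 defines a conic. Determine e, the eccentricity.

Rearranging, 5(x² + 6x) -(y² - 12y) = 81.
Completing the square gives 5(x + 3)² -(y - 6)² = 81 + 45 - 36 = 90.
Dividing both sides by 90: (x + 3)²/18 - (y - 6)²/90 = 1
Hyperbola, center (-3, 6), transverse axis horizontal; a² = 18, b² = 90.
c² = a² + b² = 108, so c = 6√3.
e = c/a = 6√3/3√2 = √6.

e = √6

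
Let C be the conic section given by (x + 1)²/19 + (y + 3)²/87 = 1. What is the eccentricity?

Center (-1, -3). The larger denominator 87 sits under the y-term, so the major axis is vertical; a² = 87, b² = 19.
c² = a² - b² = 68, so c = 2√17.
e = c/a = 2√17/√87 = 2√1479/87.

e = 2√1479/87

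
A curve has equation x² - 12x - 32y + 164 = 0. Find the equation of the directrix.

y = -4

Only x is squared. Complete the square in x: (x - 6)² = 32(y - 4).
Vertex (6, 4); 4p = 32 so p = 8. Opens up.
Directrix is the horizontal line y = k − p = 4 − (8) = -4.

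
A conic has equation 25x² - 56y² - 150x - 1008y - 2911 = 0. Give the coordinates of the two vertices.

(3, -14) and (3, -4)

25(x² - 6x) -56(y² + 18y) = 2911
25(x - 3)² -56(y + 9)² = 2911 + 225 - 4536 = -1400
Divide through by -1400 to get (y + 9)²/25 - (x - 3)²/56 = 1.
Hyperbola, center (3, -9), transverse axis vertical; a² = 25, b² = 56.
a = 5. Vertices at (h, k ± a).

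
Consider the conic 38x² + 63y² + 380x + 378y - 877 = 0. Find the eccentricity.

Group: 38(x² + 10x) + 63(y² + 6y) = 877
Complete the square in x and y: 38(x + 5)² + 63(y + 3)² = 877 + 950 + 567 = 2394
Divide through by 2394 to get (x + 5)²/63 + (y + 3)²/38 = 1.
Ellipse, center (-5, -3), major axis horizontal; a² = 63, b² = 38.
c² = a² - b² = 25, so c = 5.
e = c/a = 5/3√7 = 5√7/21.

e = 5√7/21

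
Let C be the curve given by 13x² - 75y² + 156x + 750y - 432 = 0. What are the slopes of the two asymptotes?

Rearranging, 13(x² + 12x) -75(y² - 10y) = 432.
Complete the square in x and y: 13(x + 6)² -75(y - 5)² = 432 + 468 - 1875 = -975
Dividing both sides by -975: (y - 5)²/13 - (x + 6)²/75 = 1
Hyperbola, center (-6, 5), transverse axis vertical; a² = 13, b² = 75.
For a vertical hyperbola the asymptotes have slope ±a/b.
Here that is ±√13/5√3 = ±√39/15.

√39/15 and -√39/15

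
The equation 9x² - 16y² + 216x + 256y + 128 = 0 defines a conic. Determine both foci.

Group the x- and y-terms: 9(x² + 24x) -16(y² - 16y) = -128
Complete the square: 9(x + 12)² -16(y - 8)² = -128 + 1296 - 1024 = 144
Divide by 144: (x + 12)²/16 - (y - 8)²/9 = 1
Hyperbola, center (-12, 8), transverse axis horizontal; a² = 16, b² = 9.
c² = a² + b² = 16 + 9 = 25, so c = 5.
Foci lie on the horizontal axis through the center: (h ± c, k).

(-17, 8) and (-7, 8)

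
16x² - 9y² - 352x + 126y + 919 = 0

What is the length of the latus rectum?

64/3

Rearranging, 16(x² - 22x) -9(y² - 14y) = -919.
16(x - 11)² -9(y - 7)² = -919 + 1936 - 441 = 576
Dividing both sides by 576: (x - 11)²/36 - (y - 7)²/64 = 1
Hyperbola, center (11, 7), transverse axis horizontal; a² = 36, b² = 64.
Latus rectum length = 2b²/a = 2·64/6 = 64/3.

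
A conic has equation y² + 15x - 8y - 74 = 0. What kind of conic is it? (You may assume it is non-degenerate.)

parabola

No xy term. Coefficients of x² and y² are A = 0, C = 1.
Exactly one squared variable ⇒ parabola.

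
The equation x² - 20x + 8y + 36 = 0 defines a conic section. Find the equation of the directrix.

Only x is squared. Complete the square in x: (x - 10)² = -8(y - 8).
Vertex (10, 8); 4p = -8 so p = -2. Opens down.
Directrix is the horizontal line y = k − p = 8 − (-2) = 10.

y = 10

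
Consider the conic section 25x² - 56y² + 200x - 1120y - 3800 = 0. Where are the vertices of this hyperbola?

(-4, -15) and (-4, -5)

Collect terms: 25(x² + 8x) -56(y² + 20y) = 3800
Completing the square gives 25(x + 4)² -56(y + 10)² = 3800 + 400 - 5600 = -1400.
Divide through by -1400 to get (y + 10)²/25 - (x + 4)²/56 = 1.
Hyperbola, center (-4, -10), transverse axis vertical; a² = 25, b² = 56.
a = 5. Vertices at (h, k ± a).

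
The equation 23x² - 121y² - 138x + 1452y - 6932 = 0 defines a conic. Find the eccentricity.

Rearranging, 23(x² - 6x) -121(y² - 12y) = 6932.
Complete the square in x and y: 23(x - 3)² -121(y - 6)² = 6932 + 207 - 4356 = 2783
Dividing both sides by 2783: (x - 3)²/121 - (y - 6)²/23 = 1
Hyperbola, center (3, 6), transverse axis horizontal; a² = 121, b² = 23.
c² = a² + b² = 144, so c = 12.
e = c/a = 12/11.

e = 12/11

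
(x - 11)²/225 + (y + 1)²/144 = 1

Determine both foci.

(2, -1) and (20, -1)

Center (11, -1). The larger denominator 225 sits under the x-term, so the major axis is horizontal; a² = 225, b² = 144.
c² = a² - b² = 225 - 144 = 81, so c = 9.
Foci lie on the horizontal axis through the center: (h ± c, k).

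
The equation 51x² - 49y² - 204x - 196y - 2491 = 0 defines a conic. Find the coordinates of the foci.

Rearranging, 51(x² - 4x) -49(y² + 4y) = 2491.
Complete the square: 51(x - 2)² -49(y + 2)² = 2491 + 204 - 196 = 2499
Dividing both sides by 2499: (x - 2)²/49 - (y + 2)²/51 = 1
Hyperbola, center (2, -2), transverse axis horizontal; a² = 49, b² = 51.
c² = a² + b² = 49 + 51 = 100, so c = 10.
Foci lie on the horizontal axis through the center: (h ± c, k).

(-8, -2) and (12, -2)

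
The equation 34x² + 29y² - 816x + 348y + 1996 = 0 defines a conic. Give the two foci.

(12, -6 - 2√5) and (12, -6 + 2√5)

Group the x- and y-terms: 34(x² - 24x) + 29(y² + 12y) = -1996
Completing the square gives 34(x - 12)² + 29(y + 6)² = -1996 + 4896 + 1044 = 3944.
Divide by 3944: (x - 12)²/116 + (y + 6)²/136 = 1
Ellipse, center (12, -6), major axis vertical; a² = 136, b² = 116.
c² = a² - b² = 136 - 116 = 20, so c = 2√5.
Foci lie on the vertical axis through the center: (h, k ± c).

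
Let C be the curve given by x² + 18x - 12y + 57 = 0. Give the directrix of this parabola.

y = -5

Only x is squared. Complete the square in x: (x + 9)² = 12(y + 2).
Vertex (-9, -2); 4p = 12 so p = 3. Opens up.
Directrix is the horizontal line y = k − p = -2 − (3) = -5.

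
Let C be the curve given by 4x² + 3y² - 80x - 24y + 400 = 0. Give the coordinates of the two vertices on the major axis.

(10, 0) and (10, 8)

Rearranging, 4(x² - 20x) + 3(y² - 8y) = -400.
4(x - 10)² + 3(y - 4)² = -400 + 400 + 48 = 48
Divide through by 48 to get (x - 10)²/12 + (y - 4)²/16 = 1.
Ellipse, center (10, 4), major axis vertical; a² = 16, b² = 12.
a = 4. Vertices at (h, k ± a).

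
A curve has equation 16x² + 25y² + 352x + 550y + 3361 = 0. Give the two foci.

(-17, -11) and (-5, -11)

Collect terms: 16(x² + 22x) + 25(y² + 22y) = -3361
16(x + 11)² + 25(y + 11)² = -3361 + 1936 + 3025 = 1600
Divide through by 1600 to get (x + 11)²/100 + (y + 11)²/64 = 1.
Ellipse, center (-11, -11), major axis horizontal; a² = 100, b² = 64.
c² = a² - b² = 100 - 64 = 36, so c = 6.
Foci lie on the horizontal axis through the center: (h ± c, k).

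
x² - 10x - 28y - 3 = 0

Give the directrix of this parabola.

y = -8

Only x is squared. Complete the square in x: (x - 5)² = 28(y + 1).
Vertex (5, -1); 4p = 28 so p = 7. Opens up.
Directrix is the horizontal line y = k − p = -1 − (7) = -8.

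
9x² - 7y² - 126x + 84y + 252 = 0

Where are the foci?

(7, 2) and (7, 10)

Group the x- and y-terms: 9(x² - 14x) -7(y² - 12y) = -252
Complete the square: 9(x - 7)² -7(y - 6)² = -252 + 441 - 252 = -63
Divide through by -63 to get (y - 6)²/9 - (x - 7)²/7 = 1.
Hyperbola, center (7, 6), transverse axis vertical; a² = 9, b² = 7.
c² = a² + b² = 9 + 7 = 16, so c = 4.
Foci lie on the vertical axis through the center: (h, k ± c).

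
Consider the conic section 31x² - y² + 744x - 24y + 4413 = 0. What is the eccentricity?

Collect terms: 31(x² + 24x) -(y² + 24y) = -4413
Complete the square: 31(x + 12)² -(y + 12)² = -4413 + 4464 - 144 = -93
Divide by -93: (y + 12)²/93 - (x + 12)²/3 = 1
Hyperbola, center (-12, -12), transverse axis vertical; a² = 93, b² = 3.
c² = a² + b² = 96, so c = 4√6.
e = c/a = 4√6/√93 = 4√62/31.

e = 4√62/31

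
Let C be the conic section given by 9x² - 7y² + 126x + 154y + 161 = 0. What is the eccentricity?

9(x² + 14x) -7(y² - 22y) = -161
9(x + 7)² -7(y - 11)² = -161 + 441 - 847 = -567
Dividing both sides by -567: (y - 11)²/81 - (x + 7)²/63 = 1
Hyperbola, center (-7, 11), transverse axis vertical; a² = 81, b² = 63.
c² = a² + b² = 144, so c = 12.
e = c/a = 12/9 = 4/3.

e = 4/3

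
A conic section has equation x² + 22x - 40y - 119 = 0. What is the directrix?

y = -16

Only x is squared. Complete the square in x: (x + 11)² = 40(y + 6).
Vertex (-11, -6); 4p = 40 so p = 10. Opens up.
Directrix is the horizontal line y = k − p = -6 − (10) = -16.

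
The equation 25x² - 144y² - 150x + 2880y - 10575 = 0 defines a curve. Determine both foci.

(3, -3) and (3, 23)

Group the x- and y-terms: 25(x² - 6x) -144(y² - 20y) = 10575
25(x - 3)² -144(y - 10)² = 10575 + 225 - 14400 = -3600
Dividing both sides by -3600: (y - 10)²/25 - (x - 3)²/144 = 1
Hyperbola, center (3, 10), transverse axis vertical; a² = 25, b² = 144.
c² = a² + b² = 25 + 144 = 169, so c = 13.
Foci lie on the vertical axis through the center: (h, k ± c).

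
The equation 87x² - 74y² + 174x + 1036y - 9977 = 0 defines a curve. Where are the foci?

(-1 - √161, 7) and (-1 + √161, 7)

Group the x- and y-terms: 87(x² + 2x) -74(y² - 14y) = 9977
Complete the square in x and y: 87(x + 1)² -74(y - 7)² = 9977 + 87 - 3626 = 6438
Dividing both sides by 6438: (x + 1)²/74 - (y - 7)²/87 = 1
Hyperbola, center (-1, 7), transverse axis horizontal; a² = 74, b² = 87.
c² = a² + b² = 74 + 87 = 161, so c = √161.
Foci lie on the horizontal axis through the center: (h ± c, k).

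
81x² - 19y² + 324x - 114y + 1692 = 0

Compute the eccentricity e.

e = 10/9

Group: 81(x² + 4x) -19(y² + 6y) = -1692
Complete the square: 81(x + 2)² -19(y + 3)² = -1692 + 324 - 171 = -1539
Divide by -1539: (y + 3)²/81 - (x + 2)²/19 = 1
Hyperbola, center (-2, -3), transverse axis vertical; a² = 81, b² = 19.
c² = a² + b² = 100, so c = 10.
e = c/a = 10/9.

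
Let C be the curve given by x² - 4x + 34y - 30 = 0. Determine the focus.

Only x is squared. Complete the square in x: (x - 2)² = -34(y - 1).
Vertex (2, 1); 4p = -34 so p = -17/2. Opens down.
Focus is p units from the vertex along the axis: (h, k + p).

(2, -15/2)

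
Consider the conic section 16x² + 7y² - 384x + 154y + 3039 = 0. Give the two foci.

(12, -14) and (12, -8)

Rearranging, 16(x² - 24x) + 7(y² + 22y) = -3039.
Complete the square: 16(x - 12)² + 7(y + 11)² = -3039 + 2304 + 847 = 112
Divide by 112: (x - 12)²/7 + (y + 11)²/16 = 1
Ellipse, center (12, -11), major axis vertical; a² = 16, b² = 7.
c² = a² - b² = 16 - 7 = 9, so c = 3.
Foci lie on the vertical axis through the center: (h, k ± c).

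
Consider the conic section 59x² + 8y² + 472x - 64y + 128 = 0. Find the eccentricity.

e = √3009/59

59(x² + 8x) + 8(y² - 8y) = -128
Completing the square gives 59(x + 4)² + 8(y - 4)² = -128 + 944 + 128 = 944.
Divide through by 944 to get (x + 4)²/16 + (y - 4)²/118 = 1.
Ellipse, center (-4, 4), major axis vertical; a² = 118, b² = 16.
c² = a² - b² = 102, so c = √102.
e = c/a = √102/√118 = √3009/59.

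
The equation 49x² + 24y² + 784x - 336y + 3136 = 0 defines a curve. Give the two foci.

(-8, 2) and (-8, 12)

Group the x- and y-terms: 49(x² + 16x) + 24(y² - 14y) = -3136
Complete the square in x and y: 49(x + 8)² + 24(y - 7)² = -3136 + 3136 + 1176 = 1176
Divide through by 1176 to get (x + 8)²/24 + (y - 7)²/49 = 1.
Ellipse, center (-8, 7), major axis vertical; a² = 49, b² = 24.
c² = a² - b² = 49 - 24 = 25, so c = 5.
Foci lie on the vertical axis through the center: (h, k ± c).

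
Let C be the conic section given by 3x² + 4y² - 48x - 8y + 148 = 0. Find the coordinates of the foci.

Group the x- and y-terms: 3(x² - 16x) + 4(y² - 2y) = -148
3(x - 8)² + 4(y - 1)² = -148 + 192 + 4 = 48
Divide by 48: (x - 8)²/16 + (y - 1)²/12 = 1
Ellipse, center (8, 1), major axis horizontal; a² = 16, b² = 12.
c² = a² - b² = 16 - 12 = 4, so c = 2.
Foci lie on the horizontal axis through the center: (h ± c, k).

(6, 1) and (10, 1)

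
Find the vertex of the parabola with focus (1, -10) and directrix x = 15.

The vertex is the midpoint between the focus and the directrix along the axis of symmetry.
Axis is horizontal (directrix is vertical). Vertex x-coordinate = (1 + 15)/2 = 8; y-coordinate = -10.

(8, -10)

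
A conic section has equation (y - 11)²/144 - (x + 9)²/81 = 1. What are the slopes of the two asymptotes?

Center (-9, 11). The positive term is the y-term, so the transverse axis is vertical; a² = 144, b² = 81.
For a vertical hyperbola the asymptotes have slope ±a/b.
Here that is ±12/9 = ±4/3.

4/3 and -4/3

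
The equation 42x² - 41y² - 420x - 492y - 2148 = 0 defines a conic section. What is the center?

(5, -6)

Collect terms: 42(x² - 10x) -41(y² + 12y) = 2148
Complete the square: 42(x - 5)² -41(y + 6)² = 2148 + 1050 - 1476 = 1722
Dividing both sides by 1722: (x - 5)²/41 - (y + 6)²/42 = 1
Hyperbola with center (5, -6).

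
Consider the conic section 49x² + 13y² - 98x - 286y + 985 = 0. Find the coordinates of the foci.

(1, 5) and (1, 17)

Rearranging, 49(x² - 2x) + 13(y² - 22y) = -985.
Complete the square in x and y: 49(x - 1)² + 13(y - 11)² = -985 + 49 + 1573 = 637
Divide by 637: (x - 1)²/13 + (y - 11)²/49 = 1
Ellipse, center (1, 11), major axis vertical; a² = 49, b² = 13.
c² = a² - b² = 49 - 13 = 36, so c = 6.
Foci lie on the vertical axis through the center: (h, k ± c).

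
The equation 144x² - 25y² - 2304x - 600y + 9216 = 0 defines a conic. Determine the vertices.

(8, -24) and (8, 0)

Collect terms: 144(x² - 16x) -25(y² + 24y) = -9216
144(x - 8)² -25(y + 12)² = -9216 + 9216 - 3600 = -3600
Divide by -3600: (y + 12)²/144 - (x - 8)²/25 = 1
Hyperbola, center (8, -12), transverse axis vertical; a² = 144, b² = 25.
a = 12. Vertices at (h, k ± a).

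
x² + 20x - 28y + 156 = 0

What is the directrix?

Only x is squared. Complete the square in x: (x + 10)² = 28(y - 2).
Vertex (-10, 2); 4p = 28 so p = 7. Opens up.
Directrix is the horizontal line y = k − p = 2 − (7) = -5.

y = -5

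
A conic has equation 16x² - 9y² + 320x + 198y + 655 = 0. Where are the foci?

(-10, 6) and (-10, 16)

Group: 16(x² + 20x) -9(y² - 22y) = -655
Complete the square: 16(x + 10)² -9(y - 11)² = -655 + 1600 - 1089 = -144
Divide by -144: (y - 11)²/16 - (x + 10)²/9 = 1
Hyperbola, center (-10, 11), transverse axis vertical; a² = 16, b² = 9.
c² = a² + b² = 16 + 9 = 25, so c = 5.
Foci lie on the vertical axis through the center: (h, k ± c).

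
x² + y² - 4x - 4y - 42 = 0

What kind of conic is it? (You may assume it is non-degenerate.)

No xy term. Coefficients of x² and y² are A = 1, C = 1.
A = C (same sign) ⇒ circle.

circle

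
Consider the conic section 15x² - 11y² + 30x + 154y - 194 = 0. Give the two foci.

15(x² + 2x) -11(y² - 14y) = 194
15(x + 1)² -11(y - 7)² = 194 + 15 - 539 = -330
Divide through by -330 to get (y - 7)²/30 - (x + 1)²/22 = 1.
Hyperbola, center (-1, 7), transverse axis vertical; a² = 30, b² = 22.
c² = a² + b² = 30 + 22 = 52, so c = 2√13.
Foci lie on the vertical axis through the center: (h, k ± c).

(-1, 7 - 2√13) and (-1, 7 + 2√13)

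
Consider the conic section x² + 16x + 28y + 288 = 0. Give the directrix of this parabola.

Only x is squared. Complete the square in x: (x + 8)² = -28(y + 8).
Vertex (-8, -8); 4p = -28 so p = -7. Opens down.
Directrix is the horizontal line y = k − p = -8 − (-7) = -1.

y = -1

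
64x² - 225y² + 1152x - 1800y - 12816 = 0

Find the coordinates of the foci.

Collect terms: 64(x² + 18x) -225(y² + 8y) = 12816
Completing the square gives 64(x + 9)² -225(y + 4)² = 12816 + 5184 - 3600 = 14400.
Divide through by 14400 to get (x + 9)²/225 - (y + 4)²/64 = 1.
Hyperbola, center (-9, -4), transverse axis horizontal; a² = 225, b² = 64.
c² = a² + b² = 225 + 64 = 289, so c = 17.
Foci lie on the horizontal axis through the center: (h ± c, k).

(-26, -4) and (8, -4)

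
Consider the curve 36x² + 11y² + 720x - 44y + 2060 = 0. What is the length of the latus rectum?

36(x² + 20x) + 11(y² - 4y) = -2060
Complete the square in x and y: 36(x + 10)² + 11(y - 2)² = -2060 + 3600 + 44 = 1584
Divide through by 1584 to get (x + 10)²/44 + (y - 2)²/144 = 1.
Ellipse, center (-10, 2), major axis vertical; a² = 144, b² = 44.
Latus rectum length = 2b²/a = 2·44/12 = 22/3.

22/3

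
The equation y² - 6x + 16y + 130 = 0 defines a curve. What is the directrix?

Only y is squared. Complete the square in y: (y + 8)² = 6(x - 11).
Vertex (11, -8); 4p = 6 so p = 3/2. Opens right.
Directrix is the vertical line x = h − p = 11 − (3/2) = 19/2.

x = 19/2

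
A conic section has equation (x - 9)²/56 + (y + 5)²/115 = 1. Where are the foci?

(9, -5 - √59) and (9, -5 + √59)

Center (9, -5). The larger denominator 115 sits under the y-term, so the major axis is vertical; a² = 115, b² = 56.
c² = a² - b² = 115 - 56 = 59, so c = √59.
Foci lie on the vertical axis through the center: (h, k ± c).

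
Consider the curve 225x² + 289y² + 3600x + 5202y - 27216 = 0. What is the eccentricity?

e = 8/17

225(x² + 16x) + 289(y² + 18y) = 27216
Complete the square: 225(x + 8)² + 289(y + 9)² = 27216 + 14400 + 23409 = 65025
Dividing both sides by 65025: (x + 8)²/289 + (y + 9)²/225 = 1
Ellipse, center (-8, -9), major axis horizontal; a² = 289, b² = 225.
c² = a² - b² = 64, so c = 8.
e = c/a = 8/17.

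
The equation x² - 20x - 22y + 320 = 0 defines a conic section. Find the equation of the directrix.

Only x is squared. Complete the square in x: (x - 10)² = 22(y - 10).
Vertex (10, 10); 4p = 22 so p = 11/2. Opens up.
Directrix is the horizontal line y = k − p = 10 − (11/2) = 9/2.

y = 9/2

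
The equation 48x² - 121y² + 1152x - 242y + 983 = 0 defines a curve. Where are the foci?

Rearranging, 48(x² + 24x) -121(y² + 2y) = -983.
Completing the square gives 48(x + 12)² -121(y + 1)² = -983 + 6912 - 121 = 5808.
Divide by 5808: (x + 12)²/121 - (y + 1)²/48 = 1
Hyperbola, center (-12, -1), transverse axis horizontal; a² = 121, b² = 48.
c² = a² + b² = 121 + 48 = 169, so c = 13.
Foci lie on the horizontal axis through the center: (h ± c, k).

(-25, -1) and (1, -1)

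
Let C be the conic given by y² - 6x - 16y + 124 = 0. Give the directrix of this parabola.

Only y is squared. Complete the square in y: (y - 8)² = 6(x - 10).
Vertex (10, 8); 4p = 6 so p = 3/2. Opens right.
Directrix is the vertical line x = h − p = 10 − (3/2) = 17/2.

x = 17/2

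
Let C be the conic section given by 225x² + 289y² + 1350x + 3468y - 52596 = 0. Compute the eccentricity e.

e = 8/17

Rearranging, 225(x² + 6x) + 289(y² + 12y) = 52596.
Completing the square gives 225(x + 3)² + 289(y + 6)² = 52596 + 2025 + 10404 = 65025.
Dividing both sides by 65025: (x + 3)²/289 + (y + 6)²/225 = 1
Ellipse, center (-3, -6), major axis horizontal; a² = 289, b² = 225.
c² = a² - b² = 64, so c = 8.
e = c/a = 8/17.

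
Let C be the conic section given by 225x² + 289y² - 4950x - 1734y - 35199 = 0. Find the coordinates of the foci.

225(x² - 22x) + 289(y² - 6y) = 35199
Complete the square in x and y: 225(x - 11)² + 289(y - 3)² = 35199 + 27225 + 2601 = 65025
Dividing both sides by 65025: (x - 11)²/289 + (y - 3)²/225 = 1
Ellipse, center (11, 3), major axis horizontal; a² = 289, b² = 225.
c² = a² - b² = 289 - 225 = 64, so c = 8.
Foci lie on the horizontal axis through the center: (h ± c, k).

(3, 3) and (19, 3)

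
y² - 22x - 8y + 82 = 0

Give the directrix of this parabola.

Only y is squared. Complete the square in y: (y - 4)² = 22(x - 3).
Vertex (3, 4); 4p = 22 so p = 11/2. Opens right.
Directrix is the vertical line x = h − p = 3 − (11/2) = -5/2.

x = -5/2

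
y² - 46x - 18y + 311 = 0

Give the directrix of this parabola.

x = -13/2

Only y is squared. Complete the square in y: (y - 9)² = 46(x - 5).
Vertex (5, 9); 4p = 46 so p = 23/2. Opens right.
Directrix is the vertical line x = h − p = 5 − (23/2) = -13/2.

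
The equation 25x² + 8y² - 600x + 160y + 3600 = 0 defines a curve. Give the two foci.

(12, -10 - 2√17) and (12, -10 + 2√17)

Group the x- and y-terms: 25(x² - 24x) + 8(y² + 20y) = -3600
Complete the square in x and y: 25(x - 12)² + 8(y + 10)² = -3600 + 3600 + 800 = 800
Dividing both sides by 800: (x - 12)²/32 + (y + 10)²/100 = 1
Ellipse, center (12, -10), major axis vertical; a² = 100, b² = 32.
c² = a² - b² = 100 - 32 = 68, so c = 2√17.
Foci lie on the vertical axis through the center: (h, k ± c).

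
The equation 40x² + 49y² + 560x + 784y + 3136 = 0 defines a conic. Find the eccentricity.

e = 3/7

Collect terms: 40(x² + 14x) + 49(y² + 16y) = -3136
Complete the square: 40(x + 7)² + 49(y + 8)² = -3136 + 1960 + 3136 = 1960
Dividing both sides by 1960: (x + 7)²/49 + (y + 8)²/40 = 1
Ellipse, center (-7, -8), major axis horizontal; a² = 49, b² = 40.
c² = a² - b² = 9, so c = 3.
e = c/a = 3/7.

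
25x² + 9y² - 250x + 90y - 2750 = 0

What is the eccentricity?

Rearranging, 25(x² - 10x) + 9(y² + 10y) = 2750.
Completing the square gives 25(x - 5)² + 9(y + 5)² = 2750 + 625 + 225 = 3600.
Divide through by 3600 to get (x - 5)²/144 + (y + 5)²/400 = 1.
Ellipse, center (5, -5), major axis vertical; a² = 400, b² = 144.
c² = a² - b² = 256, so c = 16.
e = c/a = 16/20 = 4/5.

e = 4/5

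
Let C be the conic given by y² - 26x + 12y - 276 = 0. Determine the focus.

Only y is squared. Complete the square in y: (y + 6)² = 26(x + 12).
Vertex (-12, -6); 4p = 26 so p = 13/2. Opens right.
Focus is p units from the vertex along the axis: (h + p, k).

(-11/2, -6)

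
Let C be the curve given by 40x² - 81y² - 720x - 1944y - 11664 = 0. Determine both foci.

40(x² - 18x) -81(y² + 24y) = 11664
Complete the square: 40(x - 9)² -81(y + 12)² = 11664 + 3240 - 11664 = 3240
Dividing both sides by 3240: (x - 9)²/81 - (y + 12)²/40 = 1
Hyperbola, center (9, -12), transverse axis horizontal; a² = 81, b² = 40.
c² = a² + b² = 81 + 40 = 121, so c = 11.
Foci lie on the horizontal axis through the center: (h ± c, k).

(-2, -12) and (20, -12)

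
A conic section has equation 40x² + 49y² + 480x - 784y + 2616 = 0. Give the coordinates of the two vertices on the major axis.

Group the x- and y-terms: 40(x² + 12x) + 49(y² - 16y) = -2616
Completing the square gives 40(x + 6)² + 49(y - 8)² = -2616 + 1440 + 3136 = 1960.
Divide through by 1960 to get (x + 6)²/49 + (y - 8)²/40 = 1.
Ellipse, center (-6, 8), major axis horizontal; a² = 49, b² = 40.
a = 7. Vertices at (h ± a, k).

(-13, 8) and (1, 8)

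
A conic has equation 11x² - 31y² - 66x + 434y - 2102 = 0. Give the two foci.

11(x² - 6x) -31(y² - 14y) = 2102
Completing the square gives 11(x - 3)² -31(y - 7)² = 2102 + 99 - 1519 = 682.
Divide by 682: (x - 3)²/62 - (y - 7)²/22 = 1
Hyperbola, center (3, 7), transverse axis horizontal; a² = 62, b² = 22.
c² = a² + b² = 62 + 22 = 84, so c = 2√21.
Foci lie on the horizontal axis through the center: (h ± c, k).

(3 - 2√21, 7) and (3 + 2√21, 7)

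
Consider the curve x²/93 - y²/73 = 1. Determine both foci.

Center (0, 0). The positive term is the x-term, so the transverse axis is horizontal; a² = 93, b² = 73.
c² = a² + b² = 93 + 73 = 166, so c = √166.
Foci lie on the horizontal axis through the center: (h ± c, k).

(0 - √166, 0) and (0 + √166, 0)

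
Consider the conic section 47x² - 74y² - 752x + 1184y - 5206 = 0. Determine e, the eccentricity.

e = 11√74/74

Group the x- and y-terms: 47(x² - 16x) -74(y² - 16y) = 5206
Completing the square gives 47(x - 8)² -74(y - 8)² = 5206 + 3008 - 4736 = 3478.
Divide by 3478: (x - 8)²/74 - (y - 8)²/47 = 1
Hyperbola, center (8, 8), transverse axis horizontal; a² = 74, b² = 47.
c² = a² + b² = 121, so c = 11.
e = c/a = 11/√74 = 11√74/74.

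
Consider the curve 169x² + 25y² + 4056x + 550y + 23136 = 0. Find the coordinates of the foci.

Group: 169(x² + 24x) + 25(y² + 22y) = -23136
Complete the square: 169(x + 12)² + 25(y + 11)² = -23136 + 24336 + 3025 = 4225
Divide through by 4225 to get (x + 12)²/25 + (y + 11)²/169 = 1.
Ellipse, center (-12, -11), major axis vertical; a² = 169, b² = 25.
c² = a² - b² = 169 - 25 = 144, so c = 12.
Foci lie on the vertical axis through the center: (h, k ± c).

(-12, -23) and (-12, 1)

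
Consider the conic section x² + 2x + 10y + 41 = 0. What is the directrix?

y = -3/2

Only x is squared. Complete the square in x: (x + 1)² = -10(y + 4).
Vertex (-1, -4); 4p = -10 so p = -5/2. Opens down.
Directrix is the horizontal line y = k − p = -4 − (-5/2) = -3/2.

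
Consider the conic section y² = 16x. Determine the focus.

(4, 0)

Vertex (0, 0); 4p = 16 so p = 4. Opens right.
Focus is p units from the vertex along the axis: (h + p, k).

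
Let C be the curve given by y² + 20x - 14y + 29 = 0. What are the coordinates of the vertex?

(1, 7)

Only y is squared. Complete the square in y: (y - 7)² = -20(x - 1).
Vertex (1, 7); 4p = -20 so p = -5. Opens left.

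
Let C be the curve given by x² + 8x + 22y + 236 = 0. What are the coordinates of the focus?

(-4, -31/2)

Only x is squared. Complete the square in x: (x + 4)² = -22(y + 10).
Vertex (-4, -10); 4p = -22 so p = -11/2. Opens down.
Focus is p units from the vertex along the axis: (h, k + p).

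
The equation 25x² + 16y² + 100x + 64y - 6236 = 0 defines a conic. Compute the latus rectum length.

Group: 25(x² + 4x) + 16(y² + 4y) = 6236
Complete the square in x and y: 25(x + 2)² + 16(y + 2)² = 6236 + 100 + 64 = 6400
Dividing both sides by 6400: (x + 2)²/256 + (y + 2)²/400 = 1
Ellipse, center (-2, -2), major axis vertical; a² = 400, b² = 256.
Latus rectum length = 2b²/a = 2·256/20 = 128/5.

128/5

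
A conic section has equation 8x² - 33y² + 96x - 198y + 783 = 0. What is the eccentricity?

Collect terms: 8(x² + 12x) -33(y² + 6y) = -783
Complete the square: 8(x + 6)² -33(y + 3)² = -783 + 288 - 297 = -792
Dividing both sides by -792: (y + 3)²/24 - (x + 6)²/99 = 1
Hyperbola, center (-6, -3), transverse axis vertical; a² = 24, b² = 99.
c² = a² + b² = 123, so c = √123.
e = c/a = √123/2√6 = √82/4.

e = √82/4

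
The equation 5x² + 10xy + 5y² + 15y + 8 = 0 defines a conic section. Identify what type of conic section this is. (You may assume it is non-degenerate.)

A = 5, B = 10, C = 5.
Discriminant B² − 4AC = 10² − 4·5·5 = 0.
B² − 4AC = 0 ⇒ parabola.

parabola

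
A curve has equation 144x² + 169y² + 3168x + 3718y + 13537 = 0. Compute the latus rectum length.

Group: 144(x² + 22x) + 169(y² + 22y) = -13537
144(x + 11)² + 169(y + 11)² = -13537 + 17424 + 20449 = 24336
Dividing both sides by 24336: (x + 11)²/169 + (y + 11)²/144 = 1
Ellipse, center (-11, -11), major axis horizontal; a² = 169, b² = 144.
Latus rectum length = 2b²/a = 2·144/13 = 288/13.

288/13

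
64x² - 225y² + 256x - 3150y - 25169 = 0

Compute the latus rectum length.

Group: 64(x² + 4x) -225(y² + 14y) = 25169
Complete the square in x and y: 64(x + 2)² -225(y + 7)² = 25169 + 256 - 11025 = 14400
Divide through by 14400 to get (x + 2)²/225 - (y + 7)²/64 = 1.
Hyperbola, center (-2, -7), transverse axis horizontal; a² = 225, b² = 64.
Latus rectum length = 2b²/a = 2·64/15 = 128/15.

128/15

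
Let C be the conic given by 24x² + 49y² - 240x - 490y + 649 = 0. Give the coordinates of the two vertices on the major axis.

(-2, 5) and (12, 5)

Collect terms: 24(x² - 10x) + 49(y² - 10y) = -649
24(x - 5)² + 49(y - 5)² = -649 + 600 + 1225 = 1176
Dividing both sides by 1176: (x - 5)²/49 + (y - 5)²/24 = 1
Ellipse, center (5, 5), major axis horizontal; a² = 49, b² = 24.
a = 7. Vertices at (h ± a, k).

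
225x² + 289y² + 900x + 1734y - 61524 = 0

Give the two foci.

(-10, -3) and (6, -3)

Collect terms: 225(x² + 4x) + 289(y² + 6y) = 61524
225(x + 2)² + 289(y + 3)² = 61524 + 900 + 2601 = 65025
Divide by 65025: (x + 2)²/289 + (y + 3)²/225 = 1
Ellipse, center (-2, -3), major axis horizontal; a² = 289, b² = 225.
c² = a² - b² = 289 - 225 = 64, so c = 8.
Foci lie on the horizontal axis through the center: (h ± c, k).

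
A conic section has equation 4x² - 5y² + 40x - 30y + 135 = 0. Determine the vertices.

(-5, -7) and (-5, 1)

Group the x- and y-terms: 4(x² + 10x) -5(y² + 6y) = -135
Complete the square: 4(x + 5)² -5(y + 3)² = -135 + 100 - 45 = -80
Dividing both sides by -80: (y + 3)²/16 - (x + 5)²/20 = 1
Hyperbola, center (-5, -3), transverse axis vertical; a² = 16, b² = 20.
a = 4. Vertices at (h, k ± a).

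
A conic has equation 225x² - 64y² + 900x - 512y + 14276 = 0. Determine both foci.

225(x² + 4x) -64(y² + 8y) = -14276
Completing the square gives 225(x + 2)² -64(y + 4)² = -14276 + 900 - 1024 = -14400.
Divide through by -14400 to get (y + 4)²/225 - (x + 2)²/64 = 1.
Hyperbola, center (-2, -4), transverse axis vertical; a² = 225, b² = 64.
c² = a² + b² = 225 + 64 = 289, so c = 17.
Foci lie on the vertical axis through the center: (h, k ± c).

(-2, -21) and (-2, 13)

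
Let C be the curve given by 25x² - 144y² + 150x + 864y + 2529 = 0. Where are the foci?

Collect terms: 25(x² + 6x) -144(y² - 6y) = -2529
Complete the square: 25(x + 3)² -144(y - 3)² = -2529 + 225 - 1296 = -3600
Dividing both sides by -3600: (y - 3)²/25 - (x + 3)²/144 = 1
Hyperbola, center (-3, 3), transverse axis vertical; a² = 25, b² = 144.
c² = a² + b² = 25 + 144 = 169, so c = 13.
Foci lie on the vertical axis through the center: (h, k ± c).

(-3, -10) and (-3, 16)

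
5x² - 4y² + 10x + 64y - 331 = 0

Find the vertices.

(-5, 8) and (3, 8)

Group the x- and y-terms: 5(x² + 2x) -4(y² - 16y) = 331
Completing the square gives 5(x + 1)² -4(y - 8)² = 331 + 5 - 256 = 80.
Divide by 80: (x + 1)²/16 - (y - 8)²/20 = 1
Hyperbola, center (-1, 8), transverse axis horizontal; a² = 16, b² = 20.
a = 4. Vertices at (h ± a, k).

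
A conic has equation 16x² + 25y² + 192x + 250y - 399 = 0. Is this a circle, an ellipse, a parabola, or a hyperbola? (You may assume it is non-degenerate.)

No xy term. Coefficients of x² and y² are A = 16, C = 25.
A and C have the same sign but A ≠ C ⇒ ellipse.

ellipse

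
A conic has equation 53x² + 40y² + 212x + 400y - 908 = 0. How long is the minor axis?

53(x² + 4x) + 40(y² + 10y) = 908
53(x + 2)² + 40(y + 5)² = 908 + 212 + 1000 = 2120
Dividing both sides by 2120: (x + 2)²/40 + (y + 5)²/53 = 1
Ellipse, center (-2, -5), major axis vertical; a² = 53, b² = 40.
b² = 40 so b = 2√10; the minor axis has length 2b = 4√10.

4√10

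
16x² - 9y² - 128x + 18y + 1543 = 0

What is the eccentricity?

Collect terms: 16(x² - 8x) -9(y² - 2y) = -1543
Completing the square gives 16(x - 4)² -9(y - 1)² = -1543 + 256 - 9 = -1296.
Dividing both sides by -1296: (y - 1)²/144 - (x - 4)²/81 = 1
Hyperbola, center (4, 1), transverse axis vertical; a² = 144, b² = 81.
c² = a² + b² = 225, so c = 15.
e = c/a = 15/12 = 5/4.

e = 5/4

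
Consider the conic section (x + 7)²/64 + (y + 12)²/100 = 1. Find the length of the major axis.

Center (-7, -12). The larger denominator 100 sits under the y-term, so the major axis is vertical; a² = 100, b² = 64.
a² = 100 so a = 10; the major axis has length 2a = 20.

20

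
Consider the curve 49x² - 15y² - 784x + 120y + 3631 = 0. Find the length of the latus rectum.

30/7

49(x² - 16x) -15(y² - 8y) = -3631
Completing the square gives 49(x - 8)² -15(y - 4)² = -3631 + 3136 - 240 = -735.
Divide by -735: (y - 4)²/49 - (x - 8)²/15 = 1
Hyperbola, center (8, 4), transverse axis vertical; a² = 49, b² = 15.
Latus rectum length = 2b²/a = 2·15/7 = 30/7.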